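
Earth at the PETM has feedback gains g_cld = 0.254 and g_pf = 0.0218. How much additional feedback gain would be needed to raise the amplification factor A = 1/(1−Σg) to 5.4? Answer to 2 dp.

Current total gain = 0.2758.
Target gain for A = 5.4: g* = 1 − 1/5.4 = 0.8148.
Additional gain needed = 0.8148 − 0.2758 = 0.54.

0.54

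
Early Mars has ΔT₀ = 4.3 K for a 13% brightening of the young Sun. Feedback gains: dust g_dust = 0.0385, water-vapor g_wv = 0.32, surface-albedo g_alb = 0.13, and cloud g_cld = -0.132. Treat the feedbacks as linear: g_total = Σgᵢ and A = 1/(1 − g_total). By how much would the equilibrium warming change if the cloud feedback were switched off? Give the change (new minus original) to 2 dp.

Original: g = 0.3565, ΔT = 4.3/(1−0.3565) = 6.6822 K.
Without cloud: g' = 0.4885, ΔT' = 4.3/(1−0.4885) = 8.4066 K.
Change = 8.4066 − 6.6822 = 1.72 K.

1.72 K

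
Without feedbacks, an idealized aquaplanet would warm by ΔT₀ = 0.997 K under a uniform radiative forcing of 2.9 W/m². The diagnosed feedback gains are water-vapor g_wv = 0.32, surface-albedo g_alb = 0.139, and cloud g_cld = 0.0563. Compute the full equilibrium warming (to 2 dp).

Total gain g = 0.32 + 0.139 + 0.0563 = 0.5153.
Amplification A = 1/(1 − 0.5153) = 2.063.
ΔT = 0.997 × 2.063 = 2.06 K.

2.06 K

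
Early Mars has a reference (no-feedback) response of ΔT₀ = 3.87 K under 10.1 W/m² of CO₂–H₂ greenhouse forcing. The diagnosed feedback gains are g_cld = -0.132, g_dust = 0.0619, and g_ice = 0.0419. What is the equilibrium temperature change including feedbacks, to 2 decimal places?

3.76 K

Total gain g = -0.132 + 0.0619 + 0.0419 = -0.0282.
Amplification A = 1/(1 + 0.0282) = 0.9726.
ΔT = 3.87 × 0.9726 = 3.76 K.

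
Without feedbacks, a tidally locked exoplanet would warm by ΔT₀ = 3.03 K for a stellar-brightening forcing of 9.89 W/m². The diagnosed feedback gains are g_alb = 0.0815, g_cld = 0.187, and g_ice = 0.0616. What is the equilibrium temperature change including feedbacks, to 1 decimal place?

Total gain g = 0.0815 + 0.187 + 0.0616 = 0.3301.
Amplification A = 1/(1 − 0.3301) = 1.493.
ΔT = 3.03 × 1.493 = 4.5 K.

4.5 K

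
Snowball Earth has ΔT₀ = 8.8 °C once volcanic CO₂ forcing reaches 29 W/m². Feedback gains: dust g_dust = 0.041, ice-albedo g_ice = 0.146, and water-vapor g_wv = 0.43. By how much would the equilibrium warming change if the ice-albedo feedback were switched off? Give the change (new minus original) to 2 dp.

-6.34 °C

Original: g = 0.617, ΔT = 8.8/(1−0.617) = 22.9765 °C.
Without ice-albedo: g' = 0.471, ΔT' = 8.8/(1−0.471) = 16.6352 °C.
Change = 16.6352 − 22.9765 = -6.34 °C.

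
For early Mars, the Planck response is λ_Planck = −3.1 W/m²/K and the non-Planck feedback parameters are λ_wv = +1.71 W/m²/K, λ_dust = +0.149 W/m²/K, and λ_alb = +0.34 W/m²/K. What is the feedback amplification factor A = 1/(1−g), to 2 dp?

Convert to gains: g_wv = 1.71/3.1 = 0.5516; g_dust = 0.149/3.1 = 0.04806; g_alb = 0.34/3.1 = 0.1097.
Total gain g = 0.70936.
A = 1/(1 − 0.70936) = 3.44.

3.44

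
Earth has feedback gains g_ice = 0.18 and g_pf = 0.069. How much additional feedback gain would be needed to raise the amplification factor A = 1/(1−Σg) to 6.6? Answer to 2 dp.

Current total gain = 0.249.
Target gain for A = 6.6: g* = 1 − 1/6.6 = 0.8485.
Additional gain needed = 0.8485 − 0.249 = 0.60.

0.60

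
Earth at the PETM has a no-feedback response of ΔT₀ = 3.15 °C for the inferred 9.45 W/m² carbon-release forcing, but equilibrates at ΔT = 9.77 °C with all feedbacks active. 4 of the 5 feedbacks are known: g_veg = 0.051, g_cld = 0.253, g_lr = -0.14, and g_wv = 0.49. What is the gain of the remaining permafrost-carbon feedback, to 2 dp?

0.02

Amplification A = ΔT/ΔT₀ = 9.77/3.15 = 3.102.
Total gain g = 1 − 1/A = 1 − 1/3.102 = 0.6776.
Known gains sum to 0.051 + 0.253 − 0.14 + 0.49 = 0.654.
g_pf = 0.6776 − 0.654 = 0.02.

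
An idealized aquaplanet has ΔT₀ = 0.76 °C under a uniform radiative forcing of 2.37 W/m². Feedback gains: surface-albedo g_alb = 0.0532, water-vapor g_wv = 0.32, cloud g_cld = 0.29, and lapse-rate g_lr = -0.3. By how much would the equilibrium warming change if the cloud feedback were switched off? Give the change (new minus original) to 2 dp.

-0.37 °C

Original: g = 0.3632, ΔT = 0.76/(1−0.3632) = 1.1935 °C.
Without cloud: g' = 0.0732, ΔT' = 0.76/(1−0.0732) = 0.8200 °C.
Change = 0.8200 − 1.1935 = -0.37 °C.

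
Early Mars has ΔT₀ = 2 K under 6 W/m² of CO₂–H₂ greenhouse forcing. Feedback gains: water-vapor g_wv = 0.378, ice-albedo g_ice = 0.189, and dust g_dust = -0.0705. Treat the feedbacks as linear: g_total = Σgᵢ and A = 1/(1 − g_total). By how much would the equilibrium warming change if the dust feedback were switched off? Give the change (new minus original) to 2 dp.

Original: g = 0.4965, ΔT = 2/(1−0.4965) = 3.9722 K.
Without dust: g' = 0.567, ΔT' = 2/(1−0.567) = 4.6189 K.
Change = 4.6189 − 3.9722 = 0.65 K.

0.65 K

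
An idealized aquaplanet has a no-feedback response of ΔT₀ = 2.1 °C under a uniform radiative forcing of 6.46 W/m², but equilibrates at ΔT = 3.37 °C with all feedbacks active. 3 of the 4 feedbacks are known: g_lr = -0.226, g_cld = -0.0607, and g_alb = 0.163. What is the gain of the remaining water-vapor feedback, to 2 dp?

Amplification A = ΔT/ΔT₀ = 3.37/2.1 = 1.605.
Total gain g = 1 − 1/A = 1 − 1/1.605 = 0.3769.
Known gains sum to -0.226 − 0.0607 + 0.163 = -0.1237.
g_wv = 0.3769 + 0.1237 = 0.50.

0.50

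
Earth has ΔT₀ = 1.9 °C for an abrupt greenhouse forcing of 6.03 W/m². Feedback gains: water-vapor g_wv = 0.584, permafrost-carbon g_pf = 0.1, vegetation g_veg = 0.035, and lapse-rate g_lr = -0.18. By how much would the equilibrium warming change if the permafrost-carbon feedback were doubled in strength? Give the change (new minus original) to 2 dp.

1.14 °C

Original: g = 0.539, ΔT = 1.9/(1−0.539) = 4.1215 °C.
With doubled permafrost-carbon: g' = 0.639, ΔT' = 1.9/(1−0.639) = 5.2632 °C.
Change = 5.2632 − 4.1215 = 1.14 °C.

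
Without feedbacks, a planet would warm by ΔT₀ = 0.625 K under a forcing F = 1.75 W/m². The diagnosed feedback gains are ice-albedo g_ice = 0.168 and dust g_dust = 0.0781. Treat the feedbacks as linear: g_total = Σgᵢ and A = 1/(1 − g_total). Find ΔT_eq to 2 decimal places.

Total gain g = 0.168 + 0.0781 = 0.2461.
Amplification A = 1/(1 − 0.2461) = 1.326.
ΔT = 0.625 × 1.326 = 0.83 K.

0.83 K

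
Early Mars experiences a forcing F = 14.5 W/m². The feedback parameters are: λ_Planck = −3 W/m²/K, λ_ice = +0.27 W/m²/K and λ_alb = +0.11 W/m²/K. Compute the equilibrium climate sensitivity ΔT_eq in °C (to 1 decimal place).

5.5 °C

Net feedback parameter λ = (−3) + (+0.27) + (+0.11) = -2.62 W/m²/K.
ΔT = −F/λ = −14.5/(-2.62) = 5.5 °C.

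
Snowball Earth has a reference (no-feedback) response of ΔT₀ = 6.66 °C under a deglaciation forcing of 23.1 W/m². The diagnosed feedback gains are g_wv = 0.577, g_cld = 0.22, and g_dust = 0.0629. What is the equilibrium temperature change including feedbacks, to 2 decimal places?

Total gain g = 0.577 + 0.22 + 0.0629 = 0.8599.
Amplification A = 1/(1 − 0.8599) = 7.138.
ΔT = 6.66 × 7.138 = 47.54 °C.

47.54 °C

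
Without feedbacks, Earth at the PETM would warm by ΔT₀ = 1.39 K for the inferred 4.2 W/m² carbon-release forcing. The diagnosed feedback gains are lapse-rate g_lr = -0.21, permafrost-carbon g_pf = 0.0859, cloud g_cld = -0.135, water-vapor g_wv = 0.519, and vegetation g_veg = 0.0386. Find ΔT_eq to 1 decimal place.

2.0 K

Total gain g = -0.21 + 0.0859 − 0.135 + 0.519 + 0.0386 = 0.2985.
Amplification A = 1/(1 − 0.2985) = 1.426.
ΔT = 1.39 × 1.426 = 2.0 K.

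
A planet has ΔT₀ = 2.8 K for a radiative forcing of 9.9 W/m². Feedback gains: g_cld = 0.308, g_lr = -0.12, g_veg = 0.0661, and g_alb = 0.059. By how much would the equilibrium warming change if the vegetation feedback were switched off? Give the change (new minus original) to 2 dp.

Original: g = 0.3131, ΔT = 2.8/(1−0.3131) = 4.0763 K.
Without vegetation: g' = 0.247, ΔT' = 2.8/(1−0.247) = 3.7185 K.
Change = 3.7185 − 4.0763 = -0.36 K.

-0.36 K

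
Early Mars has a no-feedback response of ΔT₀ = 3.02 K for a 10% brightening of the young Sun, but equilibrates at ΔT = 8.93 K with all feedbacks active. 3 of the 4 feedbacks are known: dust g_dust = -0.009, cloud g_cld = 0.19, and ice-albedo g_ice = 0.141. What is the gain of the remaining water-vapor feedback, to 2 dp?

0.34

Amplification A = ΔT/ΔT₀ = 8.93/3.02 = 2.957.
Total gain g = 1 − 1/A = 1 − 1/2.957 = 0.6618.
Known gains sum to -0.009 + 0.19 + 0.141 = 0.322.
g_wv = 0.6618 − 0.322 = 0.34.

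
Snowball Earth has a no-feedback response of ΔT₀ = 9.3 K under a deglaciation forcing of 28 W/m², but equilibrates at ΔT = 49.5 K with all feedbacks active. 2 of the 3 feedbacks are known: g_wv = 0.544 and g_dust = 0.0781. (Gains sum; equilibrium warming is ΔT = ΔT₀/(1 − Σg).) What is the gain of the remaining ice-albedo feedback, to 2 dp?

Amplification A = ΔT/ΔT₀ = 49.5/9.3 = 5.323.
Total gain g = 1 − 1/A = 1 − 1/5.323 = 0.8121.
Known gains sum to 0.544 + 0.0781 = 0.6221.
g_ice = 0.8121 − 0.6221 = 0.19.

0.19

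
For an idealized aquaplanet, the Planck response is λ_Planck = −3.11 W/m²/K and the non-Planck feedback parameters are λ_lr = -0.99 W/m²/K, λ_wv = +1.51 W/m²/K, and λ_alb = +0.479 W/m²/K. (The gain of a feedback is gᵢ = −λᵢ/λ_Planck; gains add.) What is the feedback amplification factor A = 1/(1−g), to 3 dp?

Convert to gains: g_lr = -0.99/3.11 = -0.3183; g_wv = 1.51/3.11 = 0.4855; g_alb = 0.479/3.11 = 0.154.
Total gain g = 0.3212.
A = 1/(1 − 0.3212) = 1.473.

1.473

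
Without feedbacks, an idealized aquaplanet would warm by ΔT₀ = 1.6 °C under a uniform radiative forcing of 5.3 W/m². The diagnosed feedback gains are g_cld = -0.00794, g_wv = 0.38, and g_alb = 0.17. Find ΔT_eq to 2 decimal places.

3.49 °C

Total gain g = -0.00794 + 0.38 + 0.17 = 0.54206.
Amplification A = 1/(1 − 0.54206) = 2.184.
ΔT = 1.6 × 2.184 = 3.49 °C.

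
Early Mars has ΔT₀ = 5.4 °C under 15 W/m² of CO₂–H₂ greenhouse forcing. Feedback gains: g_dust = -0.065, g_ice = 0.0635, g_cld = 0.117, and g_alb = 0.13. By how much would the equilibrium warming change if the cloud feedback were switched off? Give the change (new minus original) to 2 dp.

-0.96 °C

Original: g = 0.2455, ΔT = 5.4/(1−0.2455) = 7.1571 °C.
Without cloud: g' = 0.1285, ΔT' = 5.4/(1−0.1285) = 6.1962 °C.
Change = 6.1962 − 7.1571 = -0.96 °C.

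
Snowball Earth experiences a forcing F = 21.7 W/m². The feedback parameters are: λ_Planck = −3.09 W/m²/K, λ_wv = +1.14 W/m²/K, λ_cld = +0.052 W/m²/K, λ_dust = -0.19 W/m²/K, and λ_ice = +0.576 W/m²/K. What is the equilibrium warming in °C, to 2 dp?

Net feedback parameter λ = (−3.09) + (+1.14) + (+0.052) + (-0.19) + (+0.576) = -1.512 W/m²/K.
ΔT = −F/λ = −21.7/(-1.512) = 14.35 °C.

14.35 °C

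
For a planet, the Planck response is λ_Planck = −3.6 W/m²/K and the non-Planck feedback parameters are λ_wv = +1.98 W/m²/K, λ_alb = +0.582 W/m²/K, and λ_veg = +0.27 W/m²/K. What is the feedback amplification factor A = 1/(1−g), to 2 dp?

4.69

Convert to gains: g_wv = 1.98/3.6 = 0.55; g_alb = 0.582/3.6 = 0.1617; g_veg = 0.27/3.6 = 0.075.
Total gain g = 0.7867.
A = 1/(1 − 0.7867) = 4.69.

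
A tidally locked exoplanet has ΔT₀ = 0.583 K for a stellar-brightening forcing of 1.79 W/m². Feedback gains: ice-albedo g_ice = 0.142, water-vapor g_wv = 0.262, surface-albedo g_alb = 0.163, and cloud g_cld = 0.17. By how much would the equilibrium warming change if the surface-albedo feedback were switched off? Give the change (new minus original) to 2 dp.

-0.85 K

Original: g = 0.737, ΔT = 0.583/(1−0.737) = 2.2167 K.
Without surface-albedo: g' = 0.574, ΔT' = 0.583/(1−0.574) = 1.3685 K.
Change = 1.3685 − 2.2167 = -0.85 K.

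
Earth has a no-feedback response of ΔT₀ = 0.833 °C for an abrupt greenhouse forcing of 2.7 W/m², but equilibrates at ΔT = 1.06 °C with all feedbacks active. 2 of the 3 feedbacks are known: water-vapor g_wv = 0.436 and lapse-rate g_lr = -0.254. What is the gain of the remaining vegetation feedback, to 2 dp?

0.03

Amplification A = ΔT/ΔT₀ = 1.06/0.833 = 1.273.
Total gain g = 1 − 1/A = 1 − 1/1.273 = 0.2145.
Known gains sum to 0.436 − 0.254 = 0.182.
g_veg = 0.2145 − 0.182 = 0.03.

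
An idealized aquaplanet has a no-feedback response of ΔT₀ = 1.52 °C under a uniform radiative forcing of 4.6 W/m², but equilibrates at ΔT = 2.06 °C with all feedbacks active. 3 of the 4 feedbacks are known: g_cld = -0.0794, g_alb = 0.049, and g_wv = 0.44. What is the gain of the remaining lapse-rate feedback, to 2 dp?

Amplification A = ΔT/ΔT₀ = 2.06/1.52 = 1.355.
Total gain g = 1 − 1/A = 1 − 1/1.355 = 0.262.
Known gains sum to -0.0794 + 0.049 + 0.44 = 0.4096.
g_lr = 0.262 − 0.4096 = -0.15.

-0.15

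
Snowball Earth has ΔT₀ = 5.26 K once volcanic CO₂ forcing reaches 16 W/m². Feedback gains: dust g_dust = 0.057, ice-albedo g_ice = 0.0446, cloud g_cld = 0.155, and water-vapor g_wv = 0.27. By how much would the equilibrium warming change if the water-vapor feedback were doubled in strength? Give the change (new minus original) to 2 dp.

14.75 K

Original: g = 0.5266, ΔT = 5.26/(1−0.5266) = 11.1111 K.
With doubled water-vapor: g' = 0.7966, ΔT' = 5.26/(1−0.7966) = 25.8604 K.
Change = 25.8604 − 11.1111 = 14.75 K.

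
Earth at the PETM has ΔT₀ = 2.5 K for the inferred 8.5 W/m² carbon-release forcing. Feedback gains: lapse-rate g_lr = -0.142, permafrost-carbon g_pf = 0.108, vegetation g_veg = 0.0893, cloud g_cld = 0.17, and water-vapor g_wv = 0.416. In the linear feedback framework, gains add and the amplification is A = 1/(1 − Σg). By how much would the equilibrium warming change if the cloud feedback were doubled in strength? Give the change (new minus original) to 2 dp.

6.28 K

Original: g = 0.6413, ΔT = 2.5/(1−0.6413) = 6.9696 K.
With doubled cloud: g' = 0.8113, ΔT' = 2.5/(1−0.8113) = 13.2485 K.
Change = 13.2485 − 6.9696 = 6.28 K.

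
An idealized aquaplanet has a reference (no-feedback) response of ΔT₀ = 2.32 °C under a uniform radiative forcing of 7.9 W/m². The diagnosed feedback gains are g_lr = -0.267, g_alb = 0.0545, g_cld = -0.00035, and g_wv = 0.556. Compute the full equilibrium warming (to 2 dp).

3.53 °C

Total gain g = -0.267 + 0.0545 − 0.00035 + 0.556 = 0.34315.
Amplification A = 1/(1 − 0.34315) = 1.522.
ΔT = 2.32 × 1.522 = 3.53 °C.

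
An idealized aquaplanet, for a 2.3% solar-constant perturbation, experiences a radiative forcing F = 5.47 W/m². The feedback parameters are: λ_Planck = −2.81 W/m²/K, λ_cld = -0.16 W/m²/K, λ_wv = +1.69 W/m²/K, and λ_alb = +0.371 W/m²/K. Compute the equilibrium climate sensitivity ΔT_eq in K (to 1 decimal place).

6.0 K

Net feedback parameter λ = (−2.81) + (-0.16) + (+1.69) + (+0.371) = -0.909 W/m²/K.
ΔT = −F/λ = −5.47/(-0.909) = 6.0 K.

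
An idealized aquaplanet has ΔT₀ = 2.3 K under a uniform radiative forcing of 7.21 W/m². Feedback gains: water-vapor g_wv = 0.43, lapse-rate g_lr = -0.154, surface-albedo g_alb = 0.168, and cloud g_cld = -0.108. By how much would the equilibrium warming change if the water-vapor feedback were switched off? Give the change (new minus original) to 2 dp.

Original: g = 0.336, ΔT = 2.3/(1−0.336) = 3.4639 K.
Without water-vapor: g' = -0.094, ΔT' = 2.3/(1+0.094) = 2.1024 K.
Change = 2.1024 − 3.4639 = -1.36 K.

-1.36 K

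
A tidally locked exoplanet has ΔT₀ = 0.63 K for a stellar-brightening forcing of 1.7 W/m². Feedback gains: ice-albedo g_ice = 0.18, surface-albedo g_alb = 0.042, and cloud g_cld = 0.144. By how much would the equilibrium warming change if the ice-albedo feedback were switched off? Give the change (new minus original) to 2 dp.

Original: g = 0.366, ΔT = 0.63/(1−0.366) = 0.9937 K.
Without ice-albedo: g' = 0.186, ΔT' = 0.63/(1−0.186) = 0.7740 K.
Change = 0.7740 − 0.9937 = -0.22 K.

-0.22 K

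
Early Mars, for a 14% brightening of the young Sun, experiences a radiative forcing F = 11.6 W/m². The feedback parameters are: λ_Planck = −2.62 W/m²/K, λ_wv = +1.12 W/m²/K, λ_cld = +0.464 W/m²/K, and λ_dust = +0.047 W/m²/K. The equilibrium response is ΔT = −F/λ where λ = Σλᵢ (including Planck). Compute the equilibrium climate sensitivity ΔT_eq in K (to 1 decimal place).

Net feedback parameter λ = (−2.62) + (+1.12) + (+0.464) + (+0.047) = -0.989 W/m²/K.
ΔT = −F/λ = −11.6/(-0.989) = 11.7 K.

11.7 K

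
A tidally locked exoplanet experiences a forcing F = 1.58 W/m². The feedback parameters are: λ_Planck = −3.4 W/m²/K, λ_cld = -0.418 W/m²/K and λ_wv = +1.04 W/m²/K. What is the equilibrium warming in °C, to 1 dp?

Net feedback parameter λ = (−3.4) + (-0.418) + (+1.04) = -2.778 W/m²/K.
ΔT = −F/λ = −1.58/(-2.778) = 0.6 °C.

0.6 °C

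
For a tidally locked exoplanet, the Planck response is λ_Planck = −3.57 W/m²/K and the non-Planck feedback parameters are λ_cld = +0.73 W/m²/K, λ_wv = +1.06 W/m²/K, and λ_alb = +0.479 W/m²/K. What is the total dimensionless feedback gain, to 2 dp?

0.64

Convert to gains: g_cld = 0.73/3.57 = 0.2045; g_wv = 1.06/3.57 = 0.2969; g_alb = 0.479/3.57 = 0.1342.
Total gain g = 0.6356.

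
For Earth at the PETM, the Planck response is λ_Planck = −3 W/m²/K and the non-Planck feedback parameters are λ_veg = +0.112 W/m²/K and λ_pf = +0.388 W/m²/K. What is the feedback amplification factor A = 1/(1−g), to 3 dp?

1.200

Convert to gains: g_veg = 0.112/3 = 0.03733; g_pf = 0.388/3 = 0.1293.
Total gain g = 0.16663.
A = 1/(1 − 0.16663) = 1.200.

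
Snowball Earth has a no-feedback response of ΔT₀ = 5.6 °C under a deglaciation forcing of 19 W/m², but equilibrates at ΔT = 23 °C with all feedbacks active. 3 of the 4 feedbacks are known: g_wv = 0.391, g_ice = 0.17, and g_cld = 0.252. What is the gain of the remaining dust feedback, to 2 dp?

-0.06

Amplification A = ΔT/ΔT₀ = 23/5.6 = 4.107.
Total gain g = 1 − 1/A = 1 − 1/4.107 = 0.7565.
Known gains sum to 0.391 + 0.17 + 0.252 = 0.813.
g_dust = 0.7565 − 0.813 = -0.06.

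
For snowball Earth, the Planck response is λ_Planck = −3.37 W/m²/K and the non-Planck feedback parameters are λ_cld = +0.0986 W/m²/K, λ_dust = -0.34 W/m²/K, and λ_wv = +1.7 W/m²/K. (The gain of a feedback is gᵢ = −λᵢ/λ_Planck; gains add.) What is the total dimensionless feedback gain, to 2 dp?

Convert to gains: g_cld = 0.0986/3.37 = 0.02926; g_dust = -0.34/3.37 = -0.1009; g_wv = 1.7/3.37 = 0.5045.
Total gain g = 0.43286.

0.43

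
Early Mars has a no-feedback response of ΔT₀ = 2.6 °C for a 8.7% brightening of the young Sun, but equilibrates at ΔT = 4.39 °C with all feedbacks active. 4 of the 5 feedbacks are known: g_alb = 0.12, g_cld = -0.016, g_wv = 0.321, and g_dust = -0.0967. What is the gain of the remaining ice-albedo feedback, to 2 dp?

0.08

Amplification A = ΔT/ΔT₀ = 4.39/2.6 = 1.688.
Total gain g = 1 − 1/A = 1 − 1/1.688 = 0.4076.
Known gains sum to 0.12 − 0.016 + 0.321 − 0.0967 = 0.3283.
g_ice = 0.4076 − 0.3283 = 0.08.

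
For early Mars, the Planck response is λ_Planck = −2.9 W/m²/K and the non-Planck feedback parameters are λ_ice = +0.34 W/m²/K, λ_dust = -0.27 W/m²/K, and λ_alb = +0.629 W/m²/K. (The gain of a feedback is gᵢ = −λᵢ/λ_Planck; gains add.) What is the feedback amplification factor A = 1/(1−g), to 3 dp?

Convert to gains: g_ice = 0.34/2.9 = 0.1172; g_dust = -0.27/2.9 = -0.0931; g_alb = 0.629/2.9 = 0.2169.
Total gain g = 0.241.
A = 1/(1 − 0.241) = 1.318.

1.318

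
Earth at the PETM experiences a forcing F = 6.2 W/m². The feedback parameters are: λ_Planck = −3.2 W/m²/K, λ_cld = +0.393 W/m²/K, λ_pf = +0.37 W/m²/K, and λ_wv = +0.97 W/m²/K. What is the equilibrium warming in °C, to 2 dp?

4.23 °C

Net feedback parameter λ = (−3.2) + (+0.393) + (+0.37) + (+0.97) = -1.467 W/m²/K.
ΔT = −F/λ = −6.2/(-1.467) = 4.23 °C.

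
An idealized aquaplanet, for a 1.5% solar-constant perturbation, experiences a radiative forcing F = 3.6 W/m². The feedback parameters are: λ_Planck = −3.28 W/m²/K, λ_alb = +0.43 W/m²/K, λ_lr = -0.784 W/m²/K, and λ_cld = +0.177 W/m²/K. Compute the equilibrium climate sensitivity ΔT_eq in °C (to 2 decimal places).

1.04 °C

Net feedback parameter λ = (−3.28) + (+0.43) + (-0.784) + (+0.177) = -3.457 W/m²/K.
ΔT = −F/λ = −3.6/(-3.457) = 1.04 °C.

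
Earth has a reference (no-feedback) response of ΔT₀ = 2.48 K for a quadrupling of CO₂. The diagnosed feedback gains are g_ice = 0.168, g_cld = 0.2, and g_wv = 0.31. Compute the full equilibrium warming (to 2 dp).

Total gain g = 0.168 + 0.2 + 0.31 = 0.678.
Amplification A = 1/(1 − 0.678) = 3.106.
ΔT = 2.48 × 3.106 = 7.70 K.

7.70 K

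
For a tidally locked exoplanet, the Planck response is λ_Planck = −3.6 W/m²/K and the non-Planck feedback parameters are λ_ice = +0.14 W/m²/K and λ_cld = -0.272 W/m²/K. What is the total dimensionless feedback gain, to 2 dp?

-0.04

Convert to gains: g_ice = 0.14/3.6 = 0.03889; g_cld = -0.272/3.6 = -0.07556.
Total gain g = -0.03667.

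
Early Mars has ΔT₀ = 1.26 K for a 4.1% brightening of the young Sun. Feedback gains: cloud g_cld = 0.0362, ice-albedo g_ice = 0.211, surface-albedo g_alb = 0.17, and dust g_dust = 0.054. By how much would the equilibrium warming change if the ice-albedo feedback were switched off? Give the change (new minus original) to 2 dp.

-0.68 K

Original: g = 0.4712, ΔT = 1.26/(1−0.4712) = 2.3828 K.
Without ice-albedo: g' = 0.2602, ΔT' = 1.26/(1−0.2602) = 1.7032 K.
Change = 1.7032 − 2.3828 = -0.68 K.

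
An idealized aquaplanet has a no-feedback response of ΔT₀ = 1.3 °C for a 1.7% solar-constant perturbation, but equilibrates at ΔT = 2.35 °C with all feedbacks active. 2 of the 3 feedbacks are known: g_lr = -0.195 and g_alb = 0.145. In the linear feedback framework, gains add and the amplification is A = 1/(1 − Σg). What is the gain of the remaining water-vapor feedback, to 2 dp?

0.50

Amplification A = ΔT/ΔT₀ = 2.35/1.3 = 1.808.
Total gain g = 1 − 1/A = 1 − 1/1.808 = 0.4469.
Known gains sum to -0.195 + 0.145 = -0.05.
g_wv = 0.4469 + 0.05 = 0.50.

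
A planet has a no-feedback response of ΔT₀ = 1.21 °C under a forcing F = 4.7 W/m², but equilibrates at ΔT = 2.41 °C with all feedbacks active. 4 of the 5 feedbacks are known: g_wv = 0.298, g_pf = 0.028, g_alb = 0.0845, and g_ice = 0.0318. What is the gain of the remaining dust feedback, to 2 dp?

Amplification A = ΔT/ΔT₀ = 2.41/1.21 = 1.992.
Total gain g = 1 − 1/A = 1 − 1/1.992 = 0.498.
Known gains sum to 0.298 + 0.028 + 0.0845 + 0.0318 = 0.4423.
g_dust = 0.498 − 0.4423 = 0.06.

0.06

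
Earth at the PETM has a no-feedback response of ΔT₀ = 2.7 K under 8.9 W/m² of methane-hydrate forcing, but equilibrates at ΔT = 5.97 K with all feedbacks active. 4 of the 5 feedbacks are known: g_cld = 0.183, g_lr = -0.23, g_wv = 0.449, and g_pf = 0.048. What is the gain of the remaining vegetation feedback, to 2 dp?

0.10

Amplification A = ΔT/ΔT₀ = 5.97/2.7 = 2.211.
Total gain g = 1 − 1/A = 1 − 1/2.211 = 0.5477.
Known gains sum to 0.183 − 0.23 + 0.449 + 0.048 = 0.45.
g_veg = 0.5477 − 0.45 = 0.10.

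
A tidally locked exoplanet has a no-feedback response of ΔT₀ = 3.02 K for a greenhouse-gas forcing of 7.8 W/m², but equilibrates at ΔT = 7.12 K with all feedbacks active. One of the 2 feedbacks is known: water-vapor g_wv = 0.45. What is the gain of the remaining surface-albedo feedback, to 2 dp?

0.13

Amplification A = ΔT/ΔT₀ = 7.12/3.02 = 2.358.
Total gain g = 1 − 1/A = 1 − 1/2.358 = 0.5759.
The known gain is 0.45.
g_alb = 0.5759 − 0.45 = 0.13.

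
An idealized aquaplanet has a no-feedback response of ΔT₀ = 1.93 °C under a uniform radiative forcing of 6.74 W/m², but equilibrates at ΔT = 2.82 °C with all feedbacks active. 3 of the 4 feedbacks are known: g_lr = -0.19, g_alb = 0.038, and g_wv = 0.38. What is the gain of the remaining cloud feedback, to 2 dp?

0.09

Amplification A = ΔT/ΔT₀ = 2.82/1.93 = 1.461.
Total gain g = 1 − 1/A = 1 − 1/1.461 = 0.3155.
Known gains sum to -0.19 + 0.038 + 0.38 = 0.228.
g_cld = 0.3155 − 0.228 = 0.09.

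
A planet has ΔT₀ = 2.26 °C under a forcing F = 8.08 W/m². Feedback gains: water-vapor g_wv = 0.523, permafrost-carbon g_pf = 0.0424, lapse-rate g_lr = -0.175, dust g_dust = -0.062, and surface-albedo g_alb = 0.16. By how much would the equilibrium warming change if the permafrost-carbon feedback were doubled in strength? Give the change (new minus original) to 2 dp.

0.40 °C

Original: g = 0.4884, ΔT = 2.26/(1−0.4884) = 4.4175 °C.
With doubled permafrost-carbon: g' = 0.5308, ΔT' = 2.26/(1−0.5308) = 4.8167 °C.
Change = 4.8167 − 4.4175 = 0.40 °C.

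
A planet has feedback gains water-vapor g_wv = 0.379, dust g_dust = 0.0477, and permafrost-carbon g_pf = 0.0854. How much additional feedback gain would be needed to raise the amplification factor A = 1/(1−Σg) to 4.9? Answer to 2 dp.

Current total gain = 0.5121.
Target gain for A = 4.9: g* = 1 − 1/4.9 = 0.7959.
Additional gain needed = 0.7959 − 0.5121 = 0.28.

0.28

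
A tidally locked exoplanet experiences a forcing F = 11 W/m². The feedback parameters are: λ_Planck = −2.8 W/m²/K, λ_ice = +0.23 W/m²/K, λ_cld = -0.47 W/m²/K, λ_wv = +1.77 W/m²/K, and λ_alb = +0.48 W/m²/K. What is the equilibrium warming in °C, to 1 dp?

Net feedback parameter λ = (−2.8) + (+0.23) + (-0.47) + (+1.77) + (+0.48) = -0.79 W/m²/K.
ΔT = −F/λ = −11/(-0.79) = 13.9 °C.

13.9 °C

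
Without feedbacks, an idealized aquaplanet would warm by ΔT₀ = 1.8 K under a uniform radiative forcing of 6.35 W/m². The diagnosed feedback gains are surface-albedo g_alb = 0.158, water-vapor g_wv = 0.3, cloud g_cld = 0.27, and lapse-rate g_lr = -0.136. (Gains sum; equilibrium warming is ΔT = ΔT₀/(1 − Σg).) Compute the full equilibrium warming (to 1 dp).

4.4 K

Total gain g = 0.158 + 0.3 + 0.27 − 0.136 = 0.592.
Amplification A = 1/(1 − 0.592) = 2.451.
ΔT = 1.8 × 2.451 = 4.4 K.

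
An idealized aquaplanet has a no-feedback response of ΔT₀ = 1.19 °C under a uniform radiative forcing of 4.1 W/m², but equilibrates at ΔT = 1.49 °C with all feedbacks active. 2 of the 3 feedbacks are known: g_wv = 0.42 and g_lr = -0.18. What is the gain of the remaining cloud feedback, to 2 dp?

-0.04

Amplification A = ΔT/ΔT₀ = 1.49/1.19 = 1.252.
Total gain g = 1 − 1/A = 1 − 1/1.252 = 0.2013.
Known gains sum to 0.42 − 0.18 = 0.24.
g_cld = 0.2013 − 0.24 = -0.04.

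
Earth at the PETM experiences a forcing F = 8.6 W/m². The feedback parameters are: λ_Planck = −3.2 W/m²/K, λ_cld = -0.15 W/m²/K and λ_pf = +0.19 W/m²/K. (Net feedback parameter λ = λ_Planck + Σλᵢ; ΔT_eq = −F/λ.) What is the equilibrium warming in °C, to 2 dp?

Net feedback parameter λ = (−3.2) + (-0.15) + (+0.19) = -3.16 W/m²/K.
ΔT = −F/λ = −8.6/(-3.16) = 2.72 °C.

2.72 °C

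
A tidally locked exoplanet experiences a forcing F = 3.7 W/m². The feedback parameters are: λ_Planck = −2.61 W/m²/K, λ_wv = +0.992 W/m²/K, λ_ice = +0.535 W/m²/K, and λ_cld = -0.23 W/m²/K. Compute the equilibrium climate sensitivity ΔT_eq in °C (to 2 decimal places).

2.82 °C

Net feedback parameter λ = (−2.61) + (+0.992) + (+0.535) + (-0.23) = -1.313 W/m²/K.
ΔT = −F/λ = −3.7/(-1.313) = 2.82 °C.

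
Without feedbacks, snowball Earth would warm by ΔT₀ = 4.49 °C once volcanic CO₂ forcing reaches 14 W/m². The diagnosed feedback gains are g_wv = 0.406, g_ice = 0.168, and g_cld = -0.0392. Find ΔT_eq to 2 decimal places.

9.65 °C

Total gain g = 0.406 + 0.168 − 0.0392 = 0.5348.
Amplification A = 1/(1 − 0.5348) = 2.15.
ΔT = 4.49 × 2.15 = 9.65 °C.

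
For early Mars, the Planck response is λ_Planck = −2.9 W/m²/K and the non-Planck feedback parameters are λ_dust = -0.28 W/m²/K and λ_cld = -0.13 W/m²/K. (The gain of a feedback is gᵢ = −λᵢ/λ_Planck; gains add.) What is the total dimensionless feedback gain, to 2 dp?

Convert to gains: g_dust = -0.28/2.9 = -0.09655; g_cld = -0.13/2.9 = -0.04483.
Total gain g = -0.14138.

-0.14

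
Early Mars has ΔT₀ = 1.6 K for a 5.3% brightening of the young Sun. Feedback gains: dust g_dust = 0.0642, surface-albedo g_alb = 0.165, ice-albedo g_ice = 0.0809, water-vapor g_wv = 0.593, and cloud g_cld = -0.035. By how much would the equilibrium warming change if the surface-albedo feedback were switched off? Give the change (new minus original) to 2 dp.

-6.74 K

Original: g = 0.8681, ΔT = 1.6/(1−0.8681) = 12.1304 K.
Without surface-albedo: g' = 0.7031, ΔT' = 1.6/(1−0.7031) = 5.3890 K.
Change = 5.3890 − 12.1304 = -6.74 K.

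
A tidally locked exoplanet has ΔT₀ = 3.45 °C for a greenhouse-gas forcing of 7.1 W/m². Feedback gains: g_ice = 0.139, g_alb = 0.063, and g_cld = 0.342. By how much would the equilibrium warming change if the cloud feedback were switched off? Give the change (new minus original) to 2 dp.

-3.24 °C

Original: g = 0.544, ΔT = 3.45/(1−0.544) = 7.5658 °C.
Without cloud: g' = 0.202, ΔT' = 3.45/(1−0.202) = 4.3233 °C.
Change = 4.3233 − 7.5658 = -3.24 °C.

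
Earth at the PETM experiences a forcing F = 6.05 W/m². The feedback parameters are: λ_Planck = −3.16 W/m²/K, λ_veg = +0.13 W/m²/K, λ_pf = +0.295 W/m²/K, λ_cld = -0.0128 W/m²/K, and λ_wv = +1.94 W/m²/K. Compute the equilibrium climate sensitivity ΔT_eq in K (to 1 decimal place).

7.5 K

Net feedback parameter λ = (−3.16) + (+0.13) + (+0.295) + (-0.0128) + (+1.94) = -0.8078 W/m²/K.
ΔT = −F/λ = −6.05/(-0.8078) = 7.5 K.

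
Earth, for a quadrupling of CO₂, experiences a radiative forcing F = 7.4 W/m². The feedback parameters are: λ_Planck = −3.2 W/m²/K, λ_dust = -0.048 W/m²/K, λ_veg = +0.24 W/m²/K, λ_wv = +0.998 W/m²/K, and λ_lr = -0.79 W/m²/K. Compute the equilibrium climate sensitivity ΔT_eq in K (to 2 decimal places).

Net feedback parameter λ = (−3.2) + (-0.048) + (+0.24) + (+0.998) + (-0.79) = -2.8 W/m²/K.
ΔT = −F/λ = −7.4/(-2.8) = 2.64 K.

2.64 K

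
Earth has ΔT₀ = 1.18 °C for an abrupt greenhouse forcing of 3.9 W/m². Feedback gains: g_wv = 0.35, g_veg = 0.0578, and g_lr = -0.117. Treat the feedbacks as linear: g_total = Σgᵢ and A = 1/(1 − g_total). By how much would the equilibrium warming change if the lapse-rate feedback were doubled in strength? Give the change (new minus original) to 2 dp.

-0.24 °C

Original: g = 0.2908, ΔT = 1.18/(1−0.2908) = 1.6638 °C.
With doubled lapse-rate: g' = 0.1738, ΔT' = 1.18/(1−0.1738) = 1.4282 °C.
Change = 1.4282 − 1.6638 = -0.24 °C.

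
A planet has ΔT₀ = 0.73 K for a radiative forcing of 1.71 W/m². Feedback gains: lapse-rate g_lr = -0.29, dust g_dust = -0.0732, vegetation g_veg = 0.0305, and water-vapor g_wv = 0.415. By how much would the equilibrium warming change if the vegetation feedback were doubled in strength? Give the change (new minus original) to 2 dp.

0.03 K

Original: g = 0.0823, ΔT = 0.73/(1−0.0823) = 0.7955 K.
With doubled vegetation: g' = 0.1128, ΔT' = 0.73/(1−0.1128) = 0.8228 K.
Change = 0.8228 − 0.7955 = 0.03 K.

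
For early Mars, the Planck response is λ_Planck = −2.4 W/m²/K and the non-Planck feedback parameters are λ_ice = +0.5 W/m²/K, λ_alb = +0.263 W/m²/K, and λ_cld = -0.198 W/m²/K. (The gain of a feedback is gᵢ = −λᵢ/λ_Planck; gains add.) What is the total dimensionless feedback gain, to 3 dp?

Convert to gains: g_ice = 0.5/2.4 = 0.2083; g_alb = 0.263/2.4 = 0.1096; g_cld = -0.198/2.4 = -0.0825.
Total gain g = 0.2354.

0.235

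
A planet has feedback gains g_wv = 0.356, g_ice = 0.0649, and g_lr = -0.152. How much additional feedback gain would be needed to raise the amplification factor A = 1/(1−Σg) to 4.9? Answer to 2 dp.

0.53

Current total gain = 0.2689.
Target gain for A = 4.9: g* = 1 − 1/4.9 = 0.7959.
Additional gain needed = 0.7959 − 0.2689 = 0.53.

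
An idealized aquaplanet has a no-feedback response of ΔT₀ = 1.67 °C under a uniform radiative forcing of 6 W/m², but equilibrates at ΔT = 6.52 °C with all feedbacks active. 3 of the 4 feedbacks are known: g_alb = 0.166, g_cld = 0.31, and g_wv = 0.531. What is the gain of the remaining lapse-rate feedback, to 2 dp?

-0.26

Amplification A = ΔT/ΔT₀ = 6.52/1.67 = 3.904.
Total gain g = 1 − 1/A = 1 − 1/3.904 = 0.7439.
Known gains sum to 0.166 + 0.31 + 0.531 = 1.007.
g_lr = 0.7439 − 1.007 = -0.26.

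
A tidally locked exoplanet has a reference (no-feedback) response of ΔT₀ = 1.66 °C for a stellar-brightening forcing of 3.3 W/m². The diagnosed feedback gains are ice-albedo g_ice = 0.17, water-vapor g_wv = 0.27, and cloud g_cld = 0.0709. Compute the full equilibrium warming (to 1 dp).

Total gain g = 0.17 + 0.27 + 0.0709 = 0.5109.
Amplification A = 1/(1 − 0.5109) = 2.045.
ΔT = 1.66 × 2.045 = 3.4 °C.

3.4 °C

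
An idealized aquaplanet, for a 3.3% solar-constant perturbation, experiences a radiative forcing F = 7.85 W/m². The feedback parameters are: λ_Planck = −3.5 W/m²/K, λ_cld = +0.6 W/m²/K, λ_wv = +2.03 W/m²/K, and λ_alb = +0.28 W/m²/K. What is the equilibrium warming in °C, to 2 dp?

Net feedback parameter λ = (−3.5) + (+0.6) + (+2.03) + (+0.28) = -0.59 W/m²/K.
ΔT = −F/λ = −7.85/(-0.59) = 13.31 °C.

13.31 °C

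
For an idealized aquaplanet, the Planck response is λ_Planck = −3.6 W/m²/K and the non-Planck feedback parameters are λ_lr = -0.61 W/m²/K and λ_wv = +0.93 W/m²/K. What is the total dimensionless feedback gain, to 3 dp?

0.089

Convert to gains: g_lr = -0.61/3.6 = -0.1694; g_wv = 0.93/3.6 = 0.2583.
Total gain g = 0.0889.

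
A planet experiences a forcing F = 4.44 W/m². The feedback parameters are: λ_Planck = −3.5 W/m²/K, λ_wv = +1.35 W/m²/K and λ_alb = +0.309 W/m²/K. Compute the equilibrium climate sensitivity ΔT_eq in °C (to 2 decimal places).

Net feedback parameter λ = (−3.5) + (+1.35) + (+0.309) = -1.841 W/m²/K.
ΔT = −F/λ = −4.44/(-1.841) = 2.41 °C.

2.41 °C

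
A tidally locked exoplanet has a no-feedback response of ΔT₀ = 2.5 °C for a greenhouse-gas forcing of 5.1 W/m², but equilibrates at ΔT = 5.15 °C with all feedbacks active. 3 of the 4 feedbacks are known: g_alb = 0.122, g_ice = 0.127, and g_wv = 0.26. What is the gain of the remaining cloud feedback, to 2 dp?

Amplification A = ΔT/ΔT₀ = 5.15/2.5 = 2.06.
Total gain g = 1 − 1/A = 1 − 1/2.06 = 0.5146.
Known gains sum to 0.122 + 0.127 + 0.26 = 0.509.
g_cld = 0.5146 − 0.509 = 0.01.

0.01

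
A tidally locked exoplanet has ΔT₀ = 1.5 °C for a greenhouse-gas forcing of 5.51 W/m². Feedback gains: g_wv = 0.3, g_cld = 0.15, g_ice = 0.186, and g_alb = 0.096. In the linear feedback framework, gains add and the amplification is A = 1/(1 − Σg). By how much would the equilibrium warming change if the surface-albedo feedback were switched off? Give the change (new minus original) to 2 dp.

-1.48 °C

Original: g = 0.732, ΔT = 1.5/(1−0.732) = 5.5970 °C.
Without surface-albedo: g' = 0.636, ΔT' = 1.5/(1−0.636) = 4.1209 °C.
Change = 4.1209 − 5.5970 = -1.48 °C.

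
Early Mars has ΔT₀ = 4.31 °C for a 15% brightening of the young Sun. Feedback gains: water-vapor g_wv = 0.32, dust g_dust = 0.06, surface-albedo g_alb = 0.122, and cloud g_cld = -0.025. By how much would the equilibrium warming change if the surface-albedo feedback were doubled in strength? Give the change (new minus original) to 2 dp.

Original: g = 0.477, ΔT = 4.31/(1−0.477) = 8.2409 °C.
With doubled surface-albedo: g' = 0.599, ΔT' = 4.31/(1−0.599) = 10.7481 °C.
Change = 10.7481 − 8.2409 = 2.51 °C.

2.51 °C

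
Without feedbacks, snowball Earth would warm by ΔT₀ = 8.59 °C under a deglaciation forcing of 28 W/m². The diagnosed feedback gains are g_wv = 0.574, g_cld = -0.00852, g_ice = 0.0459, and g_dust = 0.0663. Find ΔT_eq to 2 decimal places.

26.65 °C

Total gain g = 0.574 − 0.00852 + 0.0459 + 0.0663 = 0.67768.
Amplification A = 1/(1 − 0.67768) = 3.103.
ΔT = 8.59 × 3.103 = 26.65 °C.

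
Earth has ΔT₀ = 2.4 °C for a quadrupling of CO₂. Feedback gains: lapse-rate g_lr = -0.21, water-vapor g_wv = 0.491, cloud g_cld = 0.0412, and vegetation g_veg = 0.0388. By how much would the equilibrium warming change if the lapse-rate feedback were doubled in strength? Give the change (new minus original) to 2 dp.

Original: g = 0.361, ΔT = 2.4/(1−0.361) = 3.7559 °C.
With doubled lapse-rate: g' = 0.151, ΔT' = 2.4/(1−0.151) = 2.8269 °C.
Change = 2.8269 − 3.7559 = -0.93 °C.

-0.93 °C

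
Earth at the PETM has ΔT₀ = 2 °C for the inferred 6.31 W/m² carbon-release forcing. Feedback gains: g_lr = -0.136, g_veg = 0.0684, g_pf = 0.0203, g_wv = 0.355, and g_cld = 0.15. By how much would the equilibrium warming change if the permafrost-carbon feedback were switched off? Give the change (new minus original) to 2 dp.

Original: g = 0.4577, ΔT = 2/(1−0.4577) = 3.6880 °C.
Without permafrost-carbon: g' = 0.4374, ΔT' = 2/(1−0.4374) = 3.5549 °C.
Change = 3.5549 − 3.6880 = -0.13 °C.

-0.13 °C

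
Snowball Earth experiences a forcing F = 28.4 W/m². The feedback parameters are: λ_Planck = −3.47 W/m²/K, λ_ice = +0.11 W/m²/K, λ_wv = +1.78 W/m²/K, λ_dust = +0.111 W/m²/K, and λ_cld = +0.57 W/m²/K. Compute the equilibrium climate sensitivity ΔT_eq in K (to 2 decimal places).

Net feedback parameter λ = (−3.47) + (+0.11) + (+1.78) + (+0.111) + (+0.57) = -0.899 W/m²/K.
ΔT = −F/λ = −28.4/(-0.899) = 31.59 K.

31.59 K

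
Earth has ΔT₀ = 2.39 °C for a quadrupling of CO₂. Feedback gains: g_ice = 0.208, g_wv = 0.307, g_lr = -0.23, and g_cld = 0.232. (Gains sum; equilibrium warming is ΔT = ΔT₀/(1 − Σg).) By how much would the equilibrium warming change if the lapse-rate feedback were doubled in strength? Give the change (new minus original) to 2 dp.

-1.60 °C

Original: g = 0.517, ΔT = 2.39/(1−0.517) = 4.9482 °C.
With doubled lapse-rate: g' = 0.287, ΔT' = 2.39/(1−0.287) = 3.3520 °C.
Change = 3.3520 − 4.9482 = -1.60 °C.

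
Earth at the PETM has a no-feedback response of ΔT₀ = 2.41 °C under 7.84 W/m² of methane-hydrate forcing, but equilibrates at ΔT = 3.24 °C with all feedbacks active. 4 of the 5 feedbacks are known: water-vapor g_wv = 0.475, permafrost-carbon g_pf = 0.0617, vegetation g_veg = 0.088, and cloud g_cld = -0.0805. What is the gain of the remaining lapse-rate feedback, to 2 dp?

-0.29

Amplification A = ΔT/ΔT₀ = 3.24/2.41 = 1.344.
Total gain g = 1 − 1/A = 1 − 1/1.344 = 0.256.
Known gains sum to 0.475 + 0.0617 + 0.088 − 0.0805 = 0.5442.
g_lr = 0.256 − 0.5442 = -0.29.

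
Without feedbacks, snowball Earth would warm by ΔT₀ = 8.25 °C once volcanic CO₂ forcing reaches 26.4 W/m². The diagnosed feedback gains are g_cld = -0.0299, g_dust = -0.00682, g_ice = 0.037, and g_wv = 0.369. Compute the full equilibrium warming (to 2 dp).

Total gain g = -0.0299 − 0.00682 + 0.037 + 0.369 = 0.36928.
Amplification A = 1/(1 − 0.36928) = 1.585.
ΔT = 8.25 × 1.585 = 13.08 °C.

13.08 °C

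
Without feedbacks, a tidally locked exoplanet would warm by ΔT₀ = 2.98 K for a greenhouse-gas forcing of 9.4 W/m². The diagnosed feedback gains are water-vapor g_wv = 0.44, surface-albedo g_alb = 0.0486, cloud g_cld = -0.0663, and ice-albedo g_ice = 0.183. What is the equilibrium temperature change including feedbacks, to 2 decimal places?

Total gain g = 0.44 + 0.0486 − 0.0663 + 0.183 = 0.6053.
Amplification A = 1/(1 − 0.6053) = 2.534.
ΔT = 2.98 × 2.534 = 7.55 K.

7.55 K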